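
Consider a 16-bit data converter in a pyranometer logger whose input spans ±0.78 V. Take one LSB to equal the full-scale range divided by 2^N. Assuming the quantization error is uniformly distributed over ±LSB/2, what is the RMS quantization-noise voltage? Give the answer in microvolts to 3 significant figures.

Range = 0.78 − (-0.78) = 1.56 V.
One LSB is 1.56 V / 65536 = 23.804 µV.
For a uniform distribution on [−LSB/2, +LSB/2], V_rms = LSB/√12 = 23.804 µV/3.4641 = 6.87 µV.

6.87 µV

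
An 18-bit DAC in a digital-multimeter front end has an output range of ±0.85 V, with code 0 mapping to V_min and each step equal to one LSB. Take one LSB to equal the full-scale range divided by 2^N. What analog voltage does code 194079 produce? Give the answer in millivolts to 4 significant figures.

The full-scale span is 0.85 − (-0.85) = 1.7 V. LSB = 1.7 V / 2^18.
V_out = V_min + code × LSB = -0.85 V + 194079 × 1.7 V / 262144
      = -0.85 V + 1.25860 V = 0.408599 V.

408.6 mV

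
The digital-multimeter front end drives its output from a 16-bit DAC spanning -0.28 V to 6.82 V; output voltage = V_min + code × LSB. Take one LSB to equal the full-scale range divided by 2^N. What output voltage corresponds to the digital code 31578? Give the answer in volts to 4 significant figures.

Range = 6.82 − (-0.28) = 7.1 V. LSB = 7.1 V / 2^16.
V_out = -0.28 + 31578 × (7.1/65536) V
      = -0.28 + 3.42108 = 3.14108 V.

3.141 V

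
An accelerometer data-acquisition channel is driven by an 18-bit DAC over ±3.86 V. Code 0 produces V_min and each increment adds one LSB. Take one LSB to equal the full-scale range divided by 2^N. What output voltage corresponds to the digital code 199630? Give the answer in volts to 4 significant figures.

Full-scale range = 3.86 V − (-3.86 V) = 7.72 V. LSB = 7.72 V / 2^18.
V_out = -3.86 + 199630 × (7.72/262144) V
      = -3.86 + 5.87900 = 2.01900 V.

2.019 V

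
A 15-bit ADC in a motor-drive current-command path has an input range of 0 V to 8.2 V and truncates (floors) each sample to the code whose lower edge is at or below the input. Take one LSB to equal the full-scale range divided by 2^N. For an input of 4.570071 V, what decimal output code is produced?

18262

Span = 8.2 V. LSB = 8.2 V / 2^15 ≈ 250.2 µV.
(V_in − V_min) × 2^15/range = (4.570071 − (0)) × 32768/8.2 = 18262.450.
Floor → code = 18262.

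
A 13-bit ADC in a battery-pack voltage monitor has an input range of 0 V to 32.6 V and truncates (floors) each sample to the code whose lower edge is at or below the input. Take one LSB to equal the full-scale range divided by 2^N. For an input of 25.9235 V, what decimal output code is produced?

Range is 32.6 V. LSB = 32.6 V / 2^13 ≈ 3.979 mV.
V_in − V_min = 25.9235 − (0) = 25.9235 V.
Divide by LSB: 25.9235 × 8192/32.6 = 6514.2734.
Truncating gives code 6514.

6514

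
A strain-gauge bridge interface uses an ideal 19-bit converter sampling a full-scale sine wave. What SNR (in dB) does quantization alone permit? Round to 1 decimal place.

Ideal quantization SNR: 6.02 × 19 + 1.76 dB = 116.1 dB.

116.1 dB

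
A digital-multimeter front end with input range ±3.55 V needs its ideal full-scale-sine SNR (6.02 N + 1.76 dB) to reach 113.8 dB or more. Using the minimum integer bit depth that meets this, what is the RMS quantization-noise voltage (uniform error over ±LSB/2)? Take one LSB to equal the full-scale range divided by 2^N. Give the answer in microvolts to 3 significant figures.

Full-scale range = 3.55 V − (-3.55 V) = 7.1 V.
N ≥ (113.8 − 1.76)/6.02 = 18.611 → N_min = 19.
One LSB is 7.1 V / 524288 = 13.542 µV.
σ_q = LSB/√12 = 13.542 µV/3.4641 = 3.91 µV.

3.91 µV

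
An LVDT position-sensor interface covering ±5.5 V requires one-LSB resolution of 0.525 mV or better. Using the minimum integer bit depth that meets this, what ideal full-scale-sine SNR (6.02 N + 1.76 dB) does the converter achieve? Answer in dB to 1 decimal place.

92.1 dB

Full-scale range = 5.5 V − (-5.5 V) = 11 V.
Levels needed ≥ 11/0.525 mV = 20950. 2^15 = 32768 suffices, so N_min = 15.
6.02(15) + 1.76 = 92.06 dB.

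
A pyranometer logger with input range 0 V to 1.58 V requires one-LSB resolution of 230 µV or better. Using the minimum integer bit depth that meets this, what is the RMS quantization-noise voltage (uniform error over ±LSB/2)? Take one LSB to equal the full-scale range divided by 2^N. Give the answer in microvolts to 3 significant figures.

55.7 µV

Full-scale range = 1.58 V.
Levels needed ≥ 1.58/230 µV = 6870. 2^13 = 8192 suffices, so N_min = 13.
One LSB is 1.58 V / 8192 = 192.87 µV.
RMS noise = LSB/√12 = 55.7 µV.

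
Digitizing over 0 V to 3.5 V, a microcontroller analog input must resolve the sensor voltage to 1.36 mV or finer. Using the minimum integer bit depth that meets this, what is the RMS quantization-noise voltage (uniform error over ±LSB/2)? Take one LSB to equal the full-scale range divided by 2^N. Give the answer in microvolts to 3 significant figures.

247 µV

Span = 3.5 V.
3.5 V / 1.36 mV = 2574. Since 2^11 = 2048 and 2^12 = 4096, N = 12.
LSB = 3.5 V / 2^12 = 0.85449 mV.
RMS noise = LSB/√12 = 247 µV.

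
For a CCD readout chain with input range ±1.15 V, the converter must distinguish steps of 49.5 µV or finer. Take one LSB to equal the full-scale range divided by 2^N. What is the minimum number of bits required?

16 bits

Span: 1.15 V − (-1.15 V) = 2.3 V.
Levels needed ≥ 2.3/49.5 µV = 46460. 2^16 = 65536 suffices, so N_min = 16.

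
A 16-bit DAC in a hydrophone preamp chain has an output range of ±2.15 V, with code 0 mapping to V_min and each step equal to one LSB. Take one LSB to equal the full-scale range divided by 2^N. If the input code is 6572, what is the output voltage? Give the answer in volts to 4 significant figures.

-1.719 V

Span: 2.15 V − (-2.15 V) = 4.3 V. LSB = 4.3 V / 2^16.
Output = V_min + (6572/65536) × range = -2.15 + 0.100281 × 4.3 V
      = -2.15 + 0.431207 = -1.71879 V.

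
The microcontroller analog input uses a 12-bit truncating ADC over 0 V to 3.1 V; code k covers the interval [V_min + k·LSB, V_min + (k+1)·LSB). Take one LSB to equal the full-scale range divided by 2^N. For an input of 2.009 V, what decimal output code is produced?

2654

Full-scale range = 3.1 V. LSB = 3.1 V / 2^12 ≈ 0.7568 mV.
code = ⌊(V_in − V_min)/LSB⌋ = ⌊(V_in − V_min) × 2^12 / range⌋
     = ⌊(2.009 − (0)) × 4096 / 3.1⌋ = ⌊2.009 × 4096/3.1⌋
     = ⌊2654.472⌋ = 2654.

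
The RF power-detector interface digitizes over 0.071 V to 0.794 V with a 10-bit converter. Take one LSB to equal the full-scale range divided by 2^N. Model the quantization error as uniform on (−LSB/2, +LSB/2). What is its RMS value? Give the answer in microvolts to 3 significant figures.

204 µV

Range = 0.794 − (0.071) = 0.723 V.
LSB = 0.723 V ÷ 2^10 = 0.723/1024 V = 0.70605 mV.
V_rms = LSB/√12 = 0.70605 mV / √12 = 204 µV.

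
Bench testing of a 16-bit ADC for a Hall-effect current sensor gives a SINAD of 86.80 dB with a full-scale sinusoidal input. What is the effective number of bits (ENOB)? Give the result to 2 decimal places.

14.13 bits

ENOB = (86.80 − 1.76)/6.02 = 14.1262 bits.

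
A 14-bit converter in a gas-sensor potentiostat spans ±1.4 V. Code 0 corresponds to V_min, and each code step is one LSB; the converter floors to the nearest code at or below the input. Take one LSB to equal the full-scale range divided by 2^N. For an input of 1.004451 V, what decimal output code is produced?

Span: 1.4 V − (-1.4 V) = 2.8 V. LSB = 2.8 V / 2^14 ≈ 170.9 µV.
V_in − V_min = 1.004451 − (-1.4) = 2.404451 V.
Divide by LSB: 2.404451 × 16384/2.8 = 14069.4733.
Truncating gives code 14069.

14069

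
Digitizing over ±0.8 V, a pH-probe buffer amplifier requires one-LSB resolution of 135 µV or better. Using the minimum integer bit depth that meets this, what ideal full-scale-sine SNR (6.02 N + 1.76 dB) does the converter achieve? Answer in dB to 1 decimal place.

86.0 dB

Range = 0.8 − (-0.8) = 1.6 V.
Levels needed ≥ 1.6/135 µV = 11850. 2^14 = 16384 suffices, so N_min = 14.
SNR = 6.02 × 14 + 1.76 = 86.04 dB.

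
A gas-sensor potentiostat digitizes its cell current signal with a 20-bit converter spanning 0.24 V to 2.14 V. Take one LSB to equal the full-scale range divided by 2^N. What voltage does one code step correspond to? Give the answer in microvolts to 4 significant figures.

Span: 2.14 V − (0.24 V) = 1.9 V.
Number of codes = 2^20 = 1048576.
LSB = 1.9 V / 2^20 = 1.812 µV.

1.812 µV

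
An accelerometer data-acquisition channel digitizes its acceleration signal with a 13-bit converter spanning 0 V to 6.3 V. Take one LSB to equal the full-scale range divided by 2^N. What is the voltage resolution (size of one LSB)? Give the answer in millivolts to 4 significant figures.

Range is 6.3 V.
Number of codes = 2^13 = 8192.
LSB = 6.3 V ÷ 2^13 = 6.3/8192 V = 0.7690 mV.

0.7690 mV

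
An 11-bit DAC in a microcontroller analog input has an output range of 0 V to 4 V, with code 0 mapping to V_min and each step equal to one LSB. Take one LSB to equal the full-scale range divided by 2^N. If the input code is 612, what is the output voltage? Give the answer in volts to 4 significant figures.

V_FS = 4 V. LSB = 4 V / 2^11.
Output = V_min + (612/2048) × range = 0 + 0.298828 × 4 V
      = 0 V + 1.19531 V = 1.19531 V.

1.195 V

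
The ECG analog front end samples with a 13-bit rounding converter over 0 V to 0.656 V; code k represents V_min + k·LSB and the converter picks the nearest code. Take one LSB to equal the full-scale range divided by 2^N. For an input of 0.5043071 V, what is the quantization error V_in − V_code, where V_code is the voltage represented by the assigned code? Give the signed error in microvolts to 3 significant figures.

−24.9 µV

Range is 0.656 V. LSB = 0.656 V / 2^13 ≈ 80.08 µV.
Position in LSBs: (0.5043071 − (0)) × 8192/0.656 = 6297.6887; rounding gives k = 6298.
V_code = 0 + (6298/8192) × 0.656 = 0.5043320313 V.
e = 0.5043071 − (0.5043320313) = −24.9 µV.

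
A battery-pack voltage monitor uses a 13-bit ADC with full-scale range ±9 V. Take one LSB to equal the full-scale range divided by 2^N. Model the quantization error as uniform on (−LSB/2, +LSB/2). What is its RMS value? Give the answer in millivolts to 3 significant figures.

0.634 mV

Range = 9 − (-9) = 18 V.
One LSB is 18 V / 8192 = 2.1973 mV.
V_rms = LSB/√12 = 2.1973 mV / √12 = 0.634 mV.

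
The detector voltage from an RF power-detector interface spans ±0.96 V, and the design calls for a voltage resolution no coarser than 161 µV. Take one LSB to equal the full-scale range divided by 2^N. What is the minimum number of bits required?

14 bits

Span: 0.96 V − (-0.96 V) = 1.92 V.
Required number of levels: 1.92/161 µV = 11925; smallest N with 2^N ≥ that is 14.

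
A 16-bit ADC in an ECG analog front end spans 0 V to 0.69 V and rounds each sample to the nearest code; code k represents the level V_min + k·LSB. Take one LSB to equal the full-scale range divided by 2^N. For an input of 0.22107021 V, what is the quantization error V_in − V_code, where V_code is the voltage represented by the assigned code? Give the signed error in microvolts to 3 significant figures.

Range is 0.69 V. LSB = 0.69 V / 2^16 ≈ 10.53 µV.
(0.22107021 − (0)) / LSB = 0.22107021 × 65536/0.69 = 20997.1845. Nearest integer: k = 20997.
Reconstructed level: 0 + 20997 × 0.69/65536 V = 0.22106826782 V.
e = 0.22107021 − (0.22106826782) = +1.94 µV.

+1.94 µV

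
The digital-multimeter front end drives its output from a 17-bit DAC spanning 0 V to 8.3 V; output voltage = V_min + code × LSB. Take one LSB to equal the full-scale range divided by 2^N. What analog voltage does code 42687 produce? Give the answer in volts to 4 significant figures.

Full-scale range = 8.3 V. LSB = 8.3 V / 2^17.
V_out = 0 + 42687 × (8.3/131072) V
      = 0 V + 2.70311 V = 2.70311 V.

2.703 V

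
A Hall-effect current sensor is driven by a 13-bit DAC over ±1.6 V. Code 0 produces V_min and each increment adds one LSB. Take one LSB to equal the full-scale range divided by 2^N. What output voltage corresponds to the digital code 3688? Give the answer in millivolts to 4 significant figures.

Full-scale range = 1.6 V − (-1.6 V) = 3.2 V. LSB = 3.2 V / 2^13.
V_out = V_min + code × LSB = -1.6 V + 3688 × 3.2 V / 8192
      = -1.6 + 1.44063 = -0.159375 V.

-159.4 mV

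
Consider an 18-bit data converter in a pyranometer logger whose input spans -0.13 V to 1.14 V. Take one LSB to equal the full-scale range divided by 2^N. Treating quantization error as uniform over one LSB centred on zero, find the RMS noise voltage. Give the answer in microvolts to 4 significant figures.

Span: 1.14 V − (-0.13 V) = 1.27 V.
LSB = 1.27 V ÷ 2^18 = 1.27/262144 V = 4.84467 µV.
RMS of a uniform error over width LSB is LSB/√12 = 1.399 µV.

1.399 µV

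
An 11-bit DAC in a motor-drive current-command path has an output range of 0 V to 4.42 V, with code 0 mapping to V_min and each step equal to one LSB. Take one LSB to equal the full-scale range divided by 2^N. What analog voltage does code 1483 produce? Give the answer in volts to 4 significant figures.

3.201 V

V_FS = 4.42 V. LSB = 4.42 V / 2^11.
V_out = V_min + code × LSB = 0 V + 1483 × 4.42 V / 2048
      = 0 + 3.20062 = 3.20062 V.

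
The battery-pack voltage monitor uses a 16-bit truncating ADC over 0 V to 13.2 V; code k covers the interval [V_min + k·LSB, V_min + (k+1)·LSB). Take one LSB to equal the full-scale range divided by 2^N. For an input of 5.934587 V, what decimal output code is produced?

Span = 13.2 V. LSB = 13.2 V / 2^16 ≈ 201.4 µV.
V_in − V_min = 5.934587 − (0) = 5.934587 V.
Divide by LSB: 5.934587 × 65536/13.2 = 29464.3253.
Truncating gives code 29464.

29464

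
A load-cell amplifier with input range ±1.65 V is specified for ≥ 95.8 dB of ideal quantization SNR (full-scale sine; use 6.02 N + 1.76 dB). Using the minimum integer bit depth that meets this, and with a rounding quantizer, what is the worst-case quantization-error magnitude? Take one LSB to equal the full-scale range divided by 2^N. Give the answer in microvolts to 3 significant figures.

25.2 µV

Span: 1.65 V − (-1.65 V) = 3.3 V.
6.02 N + 1.76 ≥ 95.8 gives N ≥ 15.621, so the minimum integer is 16.
LSB = 3.3 V ÷ 2^16 = 3.3/65536 V = 50.354 µV.
Max error for round-to-nearest is LSB/2 = 25.2 µV.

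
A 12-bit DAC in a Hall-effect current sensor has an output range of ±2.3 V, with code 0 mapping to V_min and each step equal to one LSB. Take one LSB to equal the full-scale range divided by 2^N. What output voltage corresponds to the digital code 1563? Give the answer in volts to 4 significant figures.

-0.5447 V

Range = 2.3 − (-2.3) = 4.6 V. LSB = 4.6 V / 2^12.
V_out = -2.3 + 1563 × (4.6/4096) V
      = -2.3 + 1.75532 = -0.544678 V.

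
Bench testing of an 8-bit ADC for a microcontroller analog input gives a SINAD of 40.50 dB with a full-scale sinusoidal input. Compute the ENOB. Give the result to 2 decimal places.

6.44 bits

ENOB = (SINAD − 1.76) / 6.02 = (40.50 − 1.76) / 6.02 = 38.74 / 6.02 = 6.4352.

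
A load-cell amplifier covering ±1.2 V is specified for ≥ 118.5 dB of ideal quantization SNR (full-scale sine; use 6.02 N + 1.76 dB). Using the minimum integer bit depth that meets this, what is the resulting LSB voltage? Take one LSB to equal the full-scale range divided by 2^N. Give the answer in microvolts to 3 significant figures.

Range = 1.2 − (-1.2) = 2.4 V.
6.02 N + 1.76 ≥ 118.5 gives N ≥ 19.392, so the minimum integer is 20.
Step size = 2.4/1048576 V = 2.29 µV.

2.29 µV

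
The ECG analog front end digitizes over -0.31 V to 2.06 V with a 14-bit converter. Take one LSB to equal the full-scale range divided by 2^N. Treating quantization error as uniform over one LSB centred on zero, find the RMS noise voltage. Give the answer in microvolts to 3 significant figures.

41.8 µV

Span: 2.06 V − (-0.31 V) = 2.37 V.
LSB = 2.37 V ÷ 2^14 = 2.37/16384 V = 144.65 µV.
For a uniform distribution on [−LSB/2, +LSB/2], V_rms = LSB/√12 = 144.65 µV/3.4641 = 41.8 µV.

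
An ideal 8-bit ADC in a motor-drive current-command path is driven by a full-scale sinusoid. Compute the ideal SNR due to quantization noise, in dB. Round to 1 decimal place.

Ideal quantization SNR: 6.02 × 8 + 1.76 dB = 49.9 dB.

49.9 dB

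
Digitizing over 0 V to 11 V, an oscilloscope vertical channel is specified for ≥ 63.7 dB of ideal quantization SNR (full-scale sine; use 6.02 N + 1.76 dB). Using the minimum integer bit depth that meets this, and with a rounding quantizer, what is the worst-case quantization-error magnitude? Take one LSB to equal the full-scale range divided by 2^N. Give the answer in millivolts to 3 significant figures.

2.69 mV

Full-scale range = 11 V.
Solving 6.02 N ≥ 63.7 − 1.76: N ≥ 10.289. Round up → N = 11.
Step size = 11/2048 V = 5.3711 mV.
|e|_max = LSB/2 = 2.69 mV.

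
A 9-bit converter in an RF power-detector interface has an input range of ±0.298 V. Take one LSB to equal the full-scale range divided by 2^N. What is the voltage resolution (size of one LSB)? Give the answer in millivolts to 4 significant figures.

1.164 mV

Full-scale range = 0.298 V − (-0.298 V) = 0.596 V.
2^9 = 512 levels.
LSB = 0.596 V / 2^9 = 1.164 mV.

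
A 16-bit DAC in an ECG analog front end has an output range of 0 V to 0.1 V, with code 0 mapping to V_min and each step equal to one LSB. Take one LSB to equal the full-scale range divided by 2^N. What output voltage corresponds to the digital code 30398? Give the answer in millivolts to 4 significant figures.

46.38 mV

Span = 0.1 V. LSB = 0.1 V / 2^16.
V_out = 0 + 30398 × (0.1/65536) V
      = 0 V + 0.0463837 V = 0.0463837 V.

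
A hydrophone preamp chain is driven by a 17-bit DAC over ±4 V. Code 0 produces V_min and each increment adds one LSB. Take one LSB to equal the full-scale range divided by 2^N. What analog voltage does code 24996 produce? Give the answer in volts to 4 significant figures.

-2.474 V

Full-scale range = 4 V − (-4 V) = 8 V. LSB = 8 V / 2^17.
V_out = V_min + code × LSB = -4 V + 24996 × 8 V / 131072
      = -4 + 1.52563 = -2.47437 V.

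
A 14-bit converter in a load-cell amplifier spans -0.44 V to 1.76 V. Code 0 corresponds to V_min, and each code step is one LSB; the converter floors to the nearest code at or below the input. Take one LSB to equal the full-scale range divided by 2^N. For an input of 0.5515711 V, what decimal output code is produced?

7384

Range = 1.76 − (-0.44) = 2.2 V. LSB = 2.2 V / 2^14 ≈ 134.3 µV.
(V_in − V_min) × 2^14/range = (0.5515711 − (-0.44)) × 16384/2.2 = 7384.500.
Floor → code = 7384.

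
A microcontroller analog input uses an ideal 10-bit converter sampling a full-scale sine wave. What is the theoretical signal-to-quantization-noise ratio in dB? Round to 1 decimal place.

Ideal quantization SNR: 6.02 × 10 + 1.76 dB = 62.0 dB.

62.0 dB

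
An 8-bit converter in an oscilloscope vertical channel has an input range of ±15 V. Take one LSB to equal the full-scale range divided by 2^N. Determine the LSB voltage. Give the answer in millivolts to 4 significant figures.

117.2 mV

The full-scale span is 15 − (-15) = 30 V.
2^8 = 256 levels.
One LSB is 30 V / 256 = 117.2 mV.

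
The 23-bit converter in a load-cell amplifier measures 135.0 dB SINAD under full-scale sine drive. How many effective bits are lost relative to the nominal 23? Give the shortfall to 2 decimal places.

Effective bits = (135.0 − 1.76)/6.02 = 22.1329.
Shortfall = 23 − 22.1329 = 0.8671 bits.

0.87 bits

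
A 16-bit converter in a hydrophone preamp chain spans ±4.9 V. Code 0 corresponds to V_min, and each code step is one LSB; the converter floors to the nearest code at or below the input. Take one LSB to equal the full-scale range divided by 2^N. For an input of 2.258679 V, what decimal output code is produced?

47872

Span: 4.9 V − (-4.9 V) = 9.8 V. LSB = 9.8 V / 2^16 ≈ 149.5 µV.
(V_in − V_min) × 2^16/range = (2.258679 − (-4.9)) × 65536/9.8 = 47872.570.
Floor → code = 47872.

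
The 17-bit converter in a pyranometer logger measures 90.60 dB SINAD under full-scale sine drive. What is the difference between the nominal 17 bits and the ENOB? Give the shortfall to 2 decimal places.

2.24 bits

ENOB = (SINAD − 1.76)/6.02 = (90.60 − 1.76)/6.02 = 14.7575 bits.
Lost resolution: 17 − 14.7575 = 2.2425 bits.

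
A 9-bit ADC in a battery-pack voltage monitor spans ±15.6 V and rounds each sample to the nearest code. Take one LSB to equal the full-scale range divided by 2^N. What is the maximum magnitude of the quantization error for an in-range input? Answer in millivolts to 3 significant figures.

30.5 mV

Full-scale range = 15.6 V − (-15.6 V) = 31.2 V.
LSB = 31.2 V ÷ 2^9 = 31.2/512 V = 60.938 mV.
A rounding quantizer has |error| ≤ LSB/2 = 30.5 mV.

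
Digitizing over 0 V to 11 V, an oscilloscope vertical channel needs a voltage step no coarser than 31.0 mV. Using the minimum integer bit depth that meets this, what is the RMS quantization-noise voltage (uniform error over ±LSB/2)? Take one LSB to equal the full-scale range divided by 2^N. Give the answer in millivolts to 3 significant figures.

6.20 mV

Span = 11 V.
11 V / 31.0 mV = 354.8. Since 2^8 = 256 and 2^9 = 512, N = 9.
One LSB is 11 V / 512 = 21.484 mV.
RMS noise = LSB/√12 = 6.20 mV.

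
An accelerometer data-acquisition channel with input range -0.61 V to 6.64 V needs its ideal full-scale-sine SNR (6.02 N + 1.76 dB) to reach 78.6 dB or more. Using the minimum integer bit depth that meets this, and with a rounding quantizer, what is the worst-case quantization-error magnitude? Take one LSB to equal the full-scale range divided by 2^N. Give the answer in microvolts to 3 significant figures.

443 µV

Full-scale range = 6.64 V − (-0.61 V) = 7.25 V.
Solving 6.02 N ≥ 78.6 − 1.76: N ≥ 12.764. Round up → N = 13.
Step size = 7.25/8192 V = 0.88501 mV.
|e|_max = LSB/2 = 443 µV.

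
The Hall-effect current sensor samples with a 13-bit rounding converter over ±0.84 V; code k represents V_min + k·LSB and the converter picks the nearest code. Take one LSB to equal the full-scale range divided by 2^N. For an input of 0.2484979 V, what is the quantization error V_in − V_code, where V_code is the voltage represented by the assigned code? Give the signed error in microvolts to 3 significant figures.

−56.8 µV

Range = 0.84 − (-0.84) = 1.68 V. LSB = 1.68 V / 2^13 ≈ 205.1 µV.
(V_in − V_min)/LSB = (0.2484979 − (-0.84)) × 8192/1.68 = 5307.7231 → nearest code k = 5308.
Reconstructed level: -0.84 + 5308 × 1.68/8192 V = 0.2485546875 V.
e = 0.2484979 − (0.2485546875) = −56.8 µV.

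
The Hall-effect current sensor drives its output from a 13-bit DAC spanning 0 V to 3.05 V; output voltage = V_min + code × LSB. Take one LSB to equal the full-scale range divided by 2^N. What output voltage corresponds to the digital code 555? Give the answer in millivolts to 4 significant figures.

206.6 mV

V_FS = 3.05 V. LSB = 3.05 V / 2^13.
V_out = 0 + 555 × (3.05/8192) V
      = 0 + 0.206635 = 0.206635 V.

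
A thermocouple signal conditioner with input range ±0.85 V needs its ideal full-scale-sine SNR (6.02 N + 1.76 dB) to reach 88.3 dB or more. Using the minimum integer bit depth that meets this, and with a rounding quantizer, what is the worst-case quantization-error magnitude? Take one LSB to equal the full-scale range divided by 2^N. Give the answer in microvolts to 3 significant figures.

The full-scale span is 0.85 − (-0.85) = 1.7 V.
Required N = ⌈(88.3 − 1.76)/6.02⌉ = ⌈14.375⌉ = 15.
One LSB is 1.7 V / 32768 = 51.880 µV.
|e|_max = LSB/2 = 25.9 µV.

25.9 µV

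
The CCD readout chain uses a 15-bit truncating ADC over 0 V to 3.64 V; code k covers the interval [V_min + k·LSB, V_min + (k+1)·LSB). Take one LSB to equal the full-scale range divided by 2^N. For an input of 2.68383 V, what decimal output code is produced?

V_FS = 3.64 V. LSB = 3.64 V / 2^15 ≈ 111.1 µV.
(V_in − V_min) × 2^15/range = (2.68383 − (0)) × 32768/3.64 = 24160.369.
Floor → code = 24160.

24160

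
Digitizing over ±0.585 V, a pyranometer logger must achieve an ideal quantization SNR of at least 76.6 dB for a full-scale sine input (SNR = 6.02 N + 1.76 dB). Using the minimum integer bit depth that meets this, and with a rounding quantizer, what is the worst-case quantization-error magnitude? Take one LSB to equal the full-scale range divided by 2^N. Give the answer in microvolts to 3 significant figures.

71.4 µV

Range = 0.585 − (-0.585) = 1.17 V.
N ≥ (76.6 − 1.76)/6.02 = 12.432 → N_min = 13.
LSB = 1.17 V / 2^13 = 142.82 µV.
|e|_max = LSB/2 = 71.4 µV.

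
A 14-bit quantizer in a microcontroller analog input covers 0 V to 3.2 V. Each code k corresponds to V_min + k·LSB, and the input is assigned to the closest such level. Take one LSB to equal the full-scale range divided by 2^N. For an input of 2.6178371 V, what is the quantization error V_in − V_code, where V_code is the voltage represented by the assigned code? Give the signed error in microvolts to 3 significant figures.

+63.7 µV

Full-scale range = 3.2 V. LSB = 3.2 V / 2^14 ≈ 195.3 µV.
(V_in − V_min)/LSB = (2.6178371 − (0)) × 16384/3.2 = 13403.3260 → nearest code k = 13403.
V_code = 0 + (13403/16384) × 3.2 = 2.6177734375 V.
Error = V_in − V_code = 2.6178371 − (2.6177734375) = +63.7 µV.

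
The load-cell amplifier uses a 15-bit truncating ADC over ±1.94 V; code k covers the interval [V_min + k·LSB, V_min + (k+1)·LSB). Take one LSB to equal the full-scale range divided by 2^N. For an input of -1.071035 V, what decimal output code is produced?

Span: 1.94 V − (-1.94 V) = 3.88 V. LSB = 3.88 V / 2^15 ≈ 118.4 µV.
V_in − V_min = -1.071035 − (-1.94) = 0.868965 V.
Divide by LSB: 0.868965 × 32768/3.88 = 7338.7230.
Truncating gives code 7338.

7338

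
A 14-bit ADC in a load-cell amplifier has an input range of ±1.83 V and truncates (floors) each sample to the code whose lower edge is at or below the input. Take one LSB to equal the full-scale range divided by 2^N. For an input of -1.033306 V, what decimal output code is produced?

3566

Span: 1.83 V − (-1.83 V) = 3.66 V. LSB = 3.66 V / 2^14 ≈ 223.4 µV.
V_in − V_min = -1.033306 − (-1.83) = 0.796694 V.
Divide by LSB: 0.796694 × 16384/3.66 = 3566.4029.
Truncating gives code 3566.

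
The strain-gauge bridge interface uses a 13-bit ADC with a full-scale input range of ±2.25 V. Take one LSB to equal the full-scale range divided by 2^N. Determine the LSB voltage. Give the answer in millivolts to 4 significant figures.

The full-scale span is 2.25 − (-2.25) = 4.5 V.
2^13 = 8192 levels.
One LSB is 4.5 V / 8192 = 0.5493 mV.

0.5493 mV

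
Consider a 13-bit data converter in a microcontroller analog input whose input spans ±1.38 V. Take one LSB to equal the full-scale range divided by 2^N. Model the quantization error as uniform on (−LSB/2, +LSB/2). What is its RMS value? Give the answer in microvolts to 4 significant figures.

97.26 µV

Span: 1.38 V − (-1.38 V) = 2.76 V.
LSB = 2.76 V ÷ 2^13 = 2.76/8192 V = 336.914 µV.
For a uniform distribution on [−LSB/2, +LSB/2], V_rms = LSB/√12 = 336.914 µV/3.4641 = 97.26 µV.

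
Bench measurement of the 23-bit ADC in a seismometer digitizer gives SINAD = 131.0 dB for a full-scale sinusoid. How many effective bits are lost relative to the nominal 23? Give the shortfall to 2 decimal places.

1.53 bits

Effective bits = (131.0 − 1.76)/6.02 = 21.4684.
23 − 21.4684 = 1.53 bits below nominal.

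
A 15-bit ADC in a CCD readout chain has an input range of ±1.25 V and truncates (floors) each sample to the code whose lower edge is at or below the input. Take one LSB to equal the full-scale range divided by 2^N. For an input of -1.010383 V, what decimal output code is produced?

Full-scale range = 1.25 V − (-1.25 V) = 2.5 V. LSB = 2.5 V / 2^15 ≈ 76.29 µV.
code = ⌊(V_in − V_min)/LSB⌋ = ⌊(V_in − V_min) × 2^15 / range⌋
     = ⌊(-1.010383 − (-1.25)) × 32768 / 2.5⌋ = ⌊0.239617 × 32768/2.5⌋
     = ⌊3140.708⌋ = 3140.

3140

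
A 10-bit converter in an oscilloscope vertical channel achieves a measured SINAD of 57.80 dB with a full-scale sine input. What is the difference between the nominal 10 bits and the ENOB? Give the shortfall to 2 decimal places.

0.69 bits

N_eff = (57.80 − 1.76)/6.02 = 9.3090 bits.
10 − 9.3090 = 0.69 bits below nominal.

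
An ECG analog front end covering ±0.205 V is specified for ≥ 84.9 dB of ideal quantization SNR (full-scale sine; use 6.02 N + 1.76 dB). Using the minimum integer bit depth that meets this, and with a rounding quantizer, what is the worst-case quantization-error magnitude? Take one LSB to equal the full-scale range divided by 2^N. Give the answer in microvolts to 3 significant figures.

12.5 µV

Range = 0.205 − (-0.205) = 0.41 V.
Solving 6.02 N ≥ 84.9 − 1.76: N ≥ 13.811. Round up → N = 14.
One LSB is 0.41 V / 16384 = 25.024 µV.
|e|_max = LSB/2 = 12.5 µV.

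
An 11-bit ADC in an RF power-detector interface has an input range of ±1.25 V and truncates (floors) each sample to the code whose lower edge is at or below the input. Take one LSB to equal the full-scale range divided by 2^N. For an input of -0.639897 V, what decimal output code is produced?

Range = 1.25 − (-1.25) = 2.5 V. LSB = 2.5 V / 2^11 ≈ 1.221 mV.
V_in − V_min = -0.639897 − (-1.25) = 0.610103 V.
Divide by LSB: 0.610103 × 2048/2.5 = 499.7964.
Truncating gives code 499.

499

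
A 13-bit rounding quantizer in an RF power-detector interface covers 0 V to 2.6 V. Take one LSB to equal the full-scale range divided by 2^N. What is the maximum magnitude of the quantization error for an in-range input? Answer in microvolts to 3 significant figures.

Full-scale range = 2.6 V.
One LSB is 2.6 V / 8192 = 317.38 µV.
|e|_max = LSB/2 = 159 µV.

159 µV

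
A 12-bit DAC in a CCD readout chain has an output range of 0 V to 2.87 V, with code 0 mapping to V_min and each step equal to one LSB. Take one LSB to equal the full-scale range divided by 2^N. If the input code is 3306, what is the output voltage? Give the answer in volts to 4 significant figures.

2.316 V

Span = 2.87 V. LSB = 2.87 V / 2^12.
V_out = V_min + code × LSB = 0 V + 3306 × 2.87 V / 4096
      = 0 V + 2.31646 V = 2.31646 V.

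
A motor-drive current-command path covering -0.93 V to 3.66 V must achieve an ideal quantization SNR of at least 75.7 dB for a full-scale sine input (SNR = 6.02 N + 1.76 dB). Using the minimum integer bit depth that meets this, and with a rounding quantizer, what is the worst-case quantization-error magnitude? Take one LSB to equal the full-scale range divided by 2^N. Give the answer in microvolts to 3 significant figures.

The full-scale span is 3.66 − (-0.93) = 4.59 V.
Required N = ⌈(75.7 − 1.76)/6.02⌉ = ⌈12.282⌉ = 13.
One LSB is 4.59 V / 8192 = 0.56030 mV.
|e|_max = LSB/2 = 280 µV.

280 µV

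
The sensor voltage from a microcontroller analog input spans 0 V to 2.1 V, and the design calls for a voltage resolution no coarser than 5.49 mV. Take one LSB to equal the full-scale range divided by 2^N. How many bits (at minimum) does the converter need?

Range is 2.1 V.
Levels needed ≥ 2.1/5.49 mV = 382.5. 2^9 = 512 suffices, so N_min = 9.

9 bits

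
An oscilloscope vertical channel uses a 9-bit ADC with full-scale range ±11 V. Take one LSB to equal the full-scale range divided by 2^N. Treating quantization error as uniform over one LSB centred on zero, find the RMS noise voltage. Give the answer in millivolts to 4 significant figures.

Range = 11 − (-11) = 22 V.
One LSB is 22 V / 512 = 42.9688 mV.
For a uniform distribution on [−LSB/2, +LSB/2], V_rms = LSB/√12 = 42.9688 mV/3.4641 = 12.40 mV.

12.40 mV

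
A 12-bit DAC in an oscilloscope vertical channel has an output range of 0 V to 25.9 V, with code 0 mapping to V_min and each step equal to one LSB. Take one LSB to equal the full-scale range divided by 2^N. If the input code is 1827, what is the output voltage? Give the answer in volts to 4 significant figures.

11.55 V

Full-scale range = 25.9 V. LSB = 25.9 V / 2^12.
Output = V_min + (1827/4096) × range = 0 + 0.446045 × 25.9 V
      = 0 + 11.5526 = 11.5526 V.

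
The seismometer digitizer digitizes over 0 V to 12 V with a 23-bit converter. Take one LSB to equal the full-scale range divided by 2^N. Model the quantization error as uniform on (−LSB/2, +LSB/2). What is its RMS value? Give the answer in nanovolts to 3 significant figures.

413 nV

Range is 12 V.
Step size = 12/8388608 V = 1.4305 µV.
σ_q = LSB/√12 = 1.4305 µV/3.4641 = 413 nV.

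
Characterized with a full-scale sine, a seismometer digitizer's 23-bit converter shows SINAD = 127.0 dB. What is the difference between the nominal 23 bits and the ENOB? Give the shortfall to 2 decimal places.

Effective bits = (127.0 − 1.76)/6.02 = 20.8040.
23 − 20.8040 = 2.20 bits below nominal.

2.20 bits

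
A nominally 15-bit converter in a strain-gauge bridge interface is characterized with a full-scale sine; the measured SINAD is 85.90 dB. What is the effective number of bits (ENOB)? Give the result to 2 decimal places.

ENOB = (85.90 − 1.76)/6.02 = 13.9767 bits.

13.98 bits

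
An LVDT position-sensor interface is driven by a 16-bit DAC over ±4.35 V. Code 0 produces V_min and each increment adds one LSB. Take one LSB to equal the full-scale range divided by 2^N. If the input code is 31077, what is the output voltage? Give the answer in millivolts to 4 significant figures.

-224.5 mV

The full-scale span is 4.35 − (-4.35) = 8.7 V. LSB = 8.7 V / 2^16.
V_out = V_min + code × LSB = -4.35 V + 31077 × 8.7 V / 65536
      = -4.35 V + 4.12552 V = -0.224483 V.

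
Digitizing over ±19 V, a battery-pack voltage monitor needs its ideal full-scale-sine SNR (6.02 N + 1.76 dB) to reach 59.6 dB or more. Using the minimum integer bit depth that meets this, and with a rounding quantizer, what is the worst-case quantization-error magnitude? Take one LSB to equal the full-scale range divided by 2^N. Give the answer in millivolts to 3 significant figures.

18.6 mV

Full-scale range = 19 V − (-19 V) = 38 V.
Solving 6.02 N ≥ 59.6 − 1.76: N ≥ 9.608. Round up → N = 10.
One LSB is 38 V / 1024 = 37.109 mV.
|e|_max = LSB/2 = 18.6 mV.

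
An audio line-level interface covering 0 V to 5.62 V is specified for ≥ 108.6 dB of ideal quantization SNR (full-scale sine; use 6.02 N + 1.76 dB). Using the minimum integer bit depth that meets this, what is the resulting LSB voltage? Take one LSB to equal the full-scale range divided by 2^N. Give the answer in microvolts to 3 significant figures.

Full-scale range = 5.62 V.
N ≥ (108.6 − 1.76)/6.02 = 17.748 → N_min = 18.
LSB = 5.62 V ÷ 2^18 = 5.62/262144 V = 21.4 µV.

21.4 µV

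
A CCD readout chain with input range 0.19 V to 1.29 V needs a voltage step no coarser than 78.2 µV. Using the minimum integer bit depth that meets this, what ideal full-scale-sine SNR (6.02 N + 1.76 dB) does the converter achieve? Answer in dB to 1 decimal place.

Full-scale range = 1.29 V − (0.19 V) = 1.1 V.
1.1 V / 78.2 µV = 14070. Since 2^13 = 8192 and 2^14 = 16384, N = 14.
Ideal SNR at N = 14: 6.02·14 + 1.76 = 86.0 dB.

86.0 dB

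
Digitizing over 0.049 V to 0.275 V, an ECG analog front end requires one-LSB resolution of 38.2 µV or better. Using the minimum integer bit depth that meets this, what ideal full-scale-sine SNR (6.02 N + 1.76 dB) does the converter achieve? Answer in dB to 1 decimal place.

Span: 0.275 V − (0.049 V) = 0.226 V.
0.226 V / 38.2 µV = 5916. Since 2^12 = 4096 and 2^13 = 8192, N = 13.
Ideal SNR at N = 13: 6.02·13 + 1.76 = 80.0 dB.

80.0 dB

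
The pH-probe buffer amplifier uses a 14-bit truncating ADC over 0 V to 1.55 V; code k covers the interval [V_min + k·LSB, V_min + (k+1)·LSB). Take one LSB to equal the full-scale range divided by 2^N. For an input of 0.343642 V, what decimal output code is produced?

3632

Range is 1.55 V. LSB = 1.55 V / 2^14 ≈ 94.60 µV.
code = ⌊(V_in − V_min)/LSB⌋ = ⌊(V_in − V_min) × 2^14 / range⌋
     = ⌊(0.343642 − (0)) × 16384 / 1.55⌋ = ⌊0.343642 × 16384/1.55⌋
     = ⌊3632.407⌋ = 3632.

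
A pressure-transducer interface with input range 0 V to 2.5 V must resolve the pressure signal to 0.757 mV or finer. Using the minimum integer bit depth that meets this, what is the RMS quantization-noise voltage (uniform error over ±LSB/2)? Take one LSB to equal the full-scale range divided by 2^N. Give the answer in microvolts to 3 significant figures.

176 µV

Span = 2.5 V.
Need 2^N ≥ 2.5 V / 0.757 mV = 3303 → N_min = 12.
One LSB is 2.5 V / 4096 = 0.61035 mV.
RMS noise = LSB/√12 = 176 µV.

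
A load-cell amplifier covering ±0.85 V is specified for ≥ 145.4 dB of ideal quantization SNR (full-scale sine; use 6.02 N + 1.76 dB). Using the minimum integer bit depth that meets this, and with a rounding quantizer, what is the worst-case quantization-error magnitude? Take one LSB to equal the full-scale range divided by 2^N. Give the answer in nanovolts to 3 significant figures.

Span: 0.85 V − (-0.85 V) = 1.7 V.
Required N = ⌈(145.4 − 1.76)/6.02⌉ = ⌈23.860⌉ = 24.
LSB = 1.7 V / 2^24 = 101.33 nV.
Max error for round-to-nearest is LSB/2 = 50.7 nV.

50.7 nV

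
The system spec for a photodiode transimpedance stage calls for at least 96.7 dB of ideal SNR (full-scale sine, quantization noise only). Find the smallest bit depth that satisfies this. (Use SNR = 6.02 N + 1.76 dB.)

16 bits

Solving 6.02 N ≥ 96.7 − 1.76: N ≥ 15.771. Round up → N = 16.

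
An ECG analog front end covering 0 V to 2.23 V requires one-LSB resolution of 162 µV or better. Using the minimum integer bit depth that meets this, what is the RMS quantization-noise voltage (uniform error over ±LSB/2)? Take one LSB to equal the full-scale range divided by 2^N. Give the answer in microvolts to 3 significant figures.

39.3 µV

Full-scale range = 2.23 V.
Need 2^N ≥ 2.23 V / 162 µV = 13770 → N_min = 14.
Step size = 2.23/16384 V = 136.11 µV.
RMS noise = LSB/√12 = 39.3 µV.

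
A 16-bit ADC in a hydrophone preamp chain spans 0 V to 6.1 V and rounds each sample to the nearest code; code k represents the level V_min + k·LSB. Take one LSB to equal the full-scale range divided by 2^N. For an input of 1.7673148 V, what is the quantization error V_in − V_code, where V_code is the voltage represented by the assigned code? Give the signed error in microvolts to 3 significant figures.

+31.2 µV

V_FS = 6.1 V. LSB = 6.1 V / 2^16 ≈ 93.08 µV.
(1.7673148 − (0)) / LSB = 1.7673148 × 65536/6.1 = 18987.3349. Nearest integer: k = 18987.
V_code = V_min + k × range/2^16 = 0 + 18987 × 6.1/65536 = 1.7672836304 V.
Error = V_in − V_code = 1.7673148 − (1.7672836304) = +31.2 µV.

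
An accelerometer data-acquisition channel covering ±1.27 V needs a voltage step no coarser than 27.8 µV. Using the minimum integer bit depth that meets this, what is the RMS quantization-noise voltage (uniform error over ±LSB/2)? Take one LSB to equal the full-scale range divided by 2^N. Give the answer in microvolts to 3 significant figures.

5.59 µV

The full-scale span is 1.27 − (-1.27) = 2.54 V.
2.54 V / 27.8 µV = 91370. Since 2^16 = 65536 and 2^17 = 131072, N = 17.
LSB = 2.54 V ÷ 2^17 = 2.54/131072 V = 19.379 µV.
V_rms = LSB/√12 = 5.59 µV.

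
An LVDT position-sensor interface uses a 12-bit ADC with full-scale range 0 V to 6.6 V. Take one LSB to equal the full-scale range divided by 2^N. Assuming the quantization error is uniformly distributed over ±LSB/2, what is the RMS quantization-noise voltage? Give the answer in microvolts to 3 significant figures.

Range is 6.6 V.
LSB = 6.6 V ÷ 2^12 = 6.6/4096 V = 1.6113 mV.
For a uniform distribution on [−LSB/2, +LSB/2], V_rms = LSB/√12 = 1.6113 mV/3.4641 = 465 µV.

465 µV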